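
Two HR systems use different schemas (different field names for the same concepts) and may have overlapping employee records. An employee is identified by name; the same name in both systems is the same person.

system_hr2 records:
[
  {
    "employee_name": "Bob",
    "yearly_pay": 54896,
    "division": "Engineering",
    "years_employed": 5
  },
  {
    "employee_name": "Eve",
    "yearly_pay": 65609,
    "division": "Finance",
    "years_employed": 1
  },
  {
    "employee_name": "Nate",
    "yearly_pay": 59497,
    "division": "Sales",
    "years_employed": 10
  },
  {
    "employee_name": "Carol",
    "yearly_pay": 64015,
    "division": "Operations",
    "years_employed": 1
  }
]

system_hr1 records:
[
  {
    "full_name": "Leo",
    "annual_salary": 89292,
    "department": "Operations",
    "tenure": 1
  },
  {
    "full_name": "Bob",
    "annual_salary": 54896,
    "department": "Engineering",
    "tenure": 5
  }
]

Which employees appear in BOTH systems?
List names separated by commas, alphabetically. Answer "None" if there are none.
Bob

Schema mapping: "employee_name" (system_hr2) = "full_name" (system_hr1) = employee name

Names in system_hr2: ['Bob', 'Carol', 'Eve', 'Nate']
Names in system_hr1: ['Bob', 'Leo']

Intersection: ['Bob']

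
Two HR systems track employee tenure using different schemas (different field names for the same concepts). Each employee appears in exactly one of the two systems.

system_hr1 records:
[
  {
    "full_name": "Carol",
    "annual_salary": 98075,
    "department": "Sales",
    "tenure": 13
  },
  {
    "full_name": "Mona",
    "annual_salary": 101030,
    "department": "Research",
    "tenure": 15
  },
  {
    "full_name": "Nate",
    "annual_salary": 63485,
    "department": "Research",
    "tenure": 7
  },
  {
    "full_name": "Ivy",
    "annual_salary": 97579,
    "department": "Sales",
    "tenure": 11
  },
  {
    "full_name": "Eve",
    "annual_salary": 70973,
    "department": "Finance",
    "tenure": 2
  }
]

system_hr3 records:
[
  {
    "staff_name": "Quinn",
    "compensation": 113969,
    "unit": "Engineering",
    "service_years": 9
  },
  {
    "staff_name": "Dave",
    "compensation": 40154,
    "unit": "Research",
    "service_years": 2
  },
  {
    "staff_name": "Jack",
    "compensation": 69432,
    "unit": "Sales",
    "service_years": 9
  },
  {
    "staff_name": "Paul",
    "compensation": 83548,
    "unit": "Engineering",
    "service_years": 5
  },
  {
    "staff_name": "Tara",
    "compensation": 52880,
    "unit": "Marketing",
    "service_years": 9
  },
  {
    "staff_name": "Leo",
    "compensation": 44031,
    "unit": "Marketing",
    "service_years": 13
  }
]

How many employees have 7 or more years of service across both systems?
8

Reconcile schemas: "tenure" (system_hr1) = "service_years" (system_hr3) = years of service

From system_hr1: 4 employees with >= 7 years
From system_hr3: 4 employees with >= 7 years

Total: 4 + 4 = 8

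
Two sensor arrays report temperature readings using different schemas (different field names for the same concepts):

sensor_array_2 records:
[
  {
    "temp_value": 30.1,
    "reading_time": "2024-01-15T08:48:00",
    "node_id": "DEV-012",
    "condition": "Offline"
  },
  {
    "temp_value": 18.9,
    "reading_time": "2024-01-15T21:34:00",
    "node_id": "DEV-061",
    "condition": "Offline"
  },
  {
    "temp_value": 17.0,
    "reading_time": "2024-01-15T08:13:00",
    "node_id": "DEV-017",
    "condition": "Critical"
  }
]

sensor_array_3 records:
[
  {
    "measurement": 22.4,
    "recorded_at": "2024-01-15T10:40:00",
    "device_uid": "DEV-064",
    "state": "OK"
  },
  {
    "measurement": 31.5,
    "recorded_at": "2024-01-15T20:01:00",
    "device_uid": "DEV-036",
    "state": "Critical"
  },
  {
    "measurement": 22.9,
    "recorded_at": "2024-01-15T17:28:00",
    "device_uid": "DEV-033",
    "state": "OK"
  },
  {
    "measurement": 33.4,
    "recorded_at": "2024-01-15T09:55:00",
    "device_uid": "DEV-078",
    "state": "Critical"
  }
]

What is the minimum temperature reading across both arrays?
17.0

Schema mapping: "temp_value" (sensor_array_2) = "measurement" (sensor_array_3) = temperature reading

Minimum in sensor_array_2: 17.0
Minimum in sensor_array_3: 22.4

Overall minimum: min(17.0, 22.4) = 17.0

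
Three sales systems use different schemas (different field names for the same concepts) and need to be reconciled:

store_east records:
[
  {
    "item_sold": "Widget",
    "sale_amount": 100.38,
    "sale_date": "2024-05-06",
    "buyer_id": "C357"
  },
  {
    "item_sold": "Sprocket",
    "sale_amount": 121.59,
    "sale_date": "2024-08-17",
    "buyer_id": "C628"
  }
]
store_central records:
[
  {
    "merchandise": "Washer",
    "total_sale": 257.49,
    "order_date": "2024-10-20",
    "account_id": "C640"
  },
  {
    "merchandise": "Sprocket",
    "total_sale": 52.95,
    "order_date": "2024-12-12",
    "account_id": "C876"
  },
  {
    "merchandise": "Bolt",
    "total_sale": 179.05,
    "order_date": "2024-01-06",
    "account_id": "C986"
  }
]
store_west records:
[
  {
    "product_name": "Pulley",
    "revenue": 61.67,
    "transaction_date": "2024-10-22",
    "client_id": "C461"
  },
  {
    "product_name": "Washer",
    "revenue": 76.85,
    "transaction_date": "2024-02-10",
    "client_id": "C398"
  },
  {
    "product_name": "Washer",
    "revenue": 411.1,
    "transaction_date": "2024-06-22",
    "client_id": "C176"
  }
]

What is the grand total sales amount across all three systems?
1261.08

Schema reconciliation - all amount fields map to sale amount:

store_east (sale_amount): 221.97
store_central (total_sale): 489.49
store_west (revenue): 549.62

Grand total: 1261.08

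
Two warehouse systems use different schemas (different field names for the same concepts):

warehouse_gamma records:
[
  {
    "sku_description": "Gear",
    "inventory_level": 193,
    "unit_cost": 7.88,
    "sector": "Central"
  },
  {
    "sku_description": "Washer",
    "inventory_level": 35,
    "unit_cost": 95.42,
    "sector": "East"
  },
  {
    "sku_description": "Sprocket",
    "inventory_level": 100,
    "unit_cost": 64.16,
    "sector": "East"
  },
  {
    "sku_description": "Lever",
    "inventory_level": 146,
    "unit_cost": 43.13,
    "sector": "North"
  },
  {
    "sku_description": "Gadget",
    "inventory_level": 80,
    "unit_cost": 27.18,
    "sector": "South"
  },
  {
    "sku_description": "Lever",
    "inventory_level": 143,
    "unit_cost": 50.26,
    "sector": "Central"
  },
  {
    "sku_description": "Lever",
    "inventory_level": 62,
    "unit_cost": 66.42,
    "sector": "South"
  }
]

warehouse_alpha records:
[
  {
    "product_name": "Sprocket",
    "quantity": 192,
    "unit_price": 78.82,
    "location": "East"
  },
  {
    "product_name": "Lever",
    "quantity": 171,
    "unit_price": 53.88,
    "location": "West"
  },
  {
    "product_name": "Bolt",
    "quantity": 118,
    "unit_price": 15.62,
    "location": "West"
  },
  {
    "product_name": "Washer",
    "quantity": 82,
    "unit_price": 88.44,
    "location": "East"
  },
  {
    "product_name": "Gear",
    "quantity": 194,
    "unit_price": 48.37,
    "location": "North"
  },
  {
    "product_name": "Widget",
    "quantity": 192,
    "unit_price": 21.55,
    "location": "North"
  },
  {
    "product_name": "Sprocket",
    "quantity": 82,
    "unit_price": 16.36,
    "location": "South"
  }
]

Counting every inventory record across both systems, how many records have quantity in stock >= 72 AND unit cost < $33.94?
5

Schema mappings:
- "inventory_level" (warehouse_gamma) = "quantity" (warehouse_alpha) = quantity
- "unit_cost" (warehouse_gamma) = "unit_price" (warehouse_alpha) = unit cost

Records meeting both conditions in warehouse_gamma: 2
Records meeting both conditions in warehouse_alpha: 3

Total: 2 + 3 = 5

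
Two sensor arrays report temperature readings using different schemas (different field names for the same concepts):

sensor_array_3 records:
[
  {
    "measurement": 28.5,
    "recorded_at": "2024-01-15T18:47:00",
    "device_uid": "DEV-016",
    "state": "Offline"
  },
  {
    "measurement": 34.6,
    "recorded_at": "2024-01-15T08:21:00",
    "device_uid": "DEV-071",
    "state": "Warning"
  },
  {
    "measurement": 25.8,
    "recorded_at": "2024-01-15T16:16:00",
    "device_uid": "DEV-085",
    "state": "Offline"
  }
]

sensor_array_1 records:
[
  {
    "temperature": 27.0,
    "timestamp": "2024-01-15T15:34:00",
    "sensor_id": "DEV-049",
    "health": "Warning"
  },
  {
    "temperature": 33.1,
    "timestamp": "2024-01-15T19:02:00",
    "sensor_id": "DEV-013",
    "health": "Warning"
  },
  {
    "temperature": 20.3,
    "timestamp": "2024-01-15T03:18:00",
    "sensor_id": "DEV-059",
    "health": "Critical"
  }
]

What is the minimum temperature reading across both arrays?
20.3

Schema mapping: "measurement" (sensor_array_3) = "temperature" (sensor_array_1) = temperature reading

Minimum in sensor_array_3: 25.8
Minimum in sensor_array_1: 20.3

Overall minimum: min(25.8, 20.3) = 20.3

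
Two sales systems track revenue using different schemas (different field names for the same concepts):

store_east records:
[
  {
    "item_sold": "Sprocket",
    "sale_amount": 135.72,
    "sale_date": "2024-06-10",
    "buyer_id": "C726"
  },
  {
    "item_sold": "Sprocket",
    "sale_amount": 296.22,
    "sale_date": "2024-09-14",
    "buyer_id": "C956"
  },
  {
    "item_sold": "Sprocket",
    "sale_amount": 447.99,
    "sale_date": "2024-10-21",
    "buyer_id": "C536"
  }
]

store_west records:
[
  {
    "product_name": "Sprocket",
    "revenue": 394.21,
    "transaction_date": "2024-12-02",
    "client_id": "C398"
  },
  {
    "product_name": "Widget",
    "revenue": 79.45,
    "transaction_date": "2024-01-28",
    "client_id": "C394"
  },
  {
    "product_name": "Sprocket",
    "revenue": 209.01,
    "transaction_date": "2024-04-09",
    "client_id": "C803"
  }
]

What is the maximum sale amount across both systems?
447.99

Reconcile: "sale_amount" (store_east) = "revenue" (store_west) = sale amount

Maximum in store_east: 447.99
Maximum in store_west: 394.21

Overall maximum: max(447.99, 394.21) = 447.99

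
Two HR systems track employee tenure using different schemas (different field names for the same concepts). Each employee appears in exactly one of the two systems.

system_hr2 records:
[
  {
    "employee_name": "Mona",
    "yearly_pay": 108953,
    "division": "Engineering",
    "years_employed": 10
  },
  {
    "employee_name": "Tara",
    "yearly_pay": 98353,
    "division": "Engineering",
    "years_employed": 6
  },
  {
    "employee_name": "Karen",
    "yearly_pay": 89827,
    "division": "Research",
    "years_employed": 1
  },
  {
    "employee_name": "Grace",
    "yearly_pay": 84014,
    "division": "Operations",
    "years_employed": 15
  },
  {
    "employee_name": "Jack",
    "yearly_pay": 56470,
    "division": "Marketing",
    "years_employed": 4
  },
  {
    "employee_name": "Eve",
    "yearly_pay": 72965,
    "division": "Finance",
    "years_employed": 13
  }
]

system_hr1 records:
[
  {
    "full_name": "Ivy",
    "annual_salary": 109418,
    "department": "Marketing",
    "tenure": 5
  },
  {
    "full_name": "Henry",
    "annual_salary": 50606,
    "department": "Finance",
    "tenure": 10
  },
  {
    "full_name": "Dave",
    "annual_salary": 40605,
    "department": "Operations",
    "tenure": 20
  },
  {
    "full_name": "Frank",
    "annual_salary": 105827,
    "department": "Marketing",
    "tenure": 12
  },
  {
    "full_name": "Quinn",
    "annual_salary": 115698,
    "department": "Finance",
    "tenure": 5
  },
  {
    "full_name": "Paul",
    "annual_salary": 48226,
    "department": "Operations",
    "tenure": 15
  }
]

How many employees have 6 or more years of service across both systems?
8

Reconcile schemas: "years_employed" (system_hr2) = "tenure" (system_hr1) = years of service

From system_hr2: 4 employees with >= 6 years
From system_hr1: 4 employees with >= 6 years

Total: 4 + 4 = 8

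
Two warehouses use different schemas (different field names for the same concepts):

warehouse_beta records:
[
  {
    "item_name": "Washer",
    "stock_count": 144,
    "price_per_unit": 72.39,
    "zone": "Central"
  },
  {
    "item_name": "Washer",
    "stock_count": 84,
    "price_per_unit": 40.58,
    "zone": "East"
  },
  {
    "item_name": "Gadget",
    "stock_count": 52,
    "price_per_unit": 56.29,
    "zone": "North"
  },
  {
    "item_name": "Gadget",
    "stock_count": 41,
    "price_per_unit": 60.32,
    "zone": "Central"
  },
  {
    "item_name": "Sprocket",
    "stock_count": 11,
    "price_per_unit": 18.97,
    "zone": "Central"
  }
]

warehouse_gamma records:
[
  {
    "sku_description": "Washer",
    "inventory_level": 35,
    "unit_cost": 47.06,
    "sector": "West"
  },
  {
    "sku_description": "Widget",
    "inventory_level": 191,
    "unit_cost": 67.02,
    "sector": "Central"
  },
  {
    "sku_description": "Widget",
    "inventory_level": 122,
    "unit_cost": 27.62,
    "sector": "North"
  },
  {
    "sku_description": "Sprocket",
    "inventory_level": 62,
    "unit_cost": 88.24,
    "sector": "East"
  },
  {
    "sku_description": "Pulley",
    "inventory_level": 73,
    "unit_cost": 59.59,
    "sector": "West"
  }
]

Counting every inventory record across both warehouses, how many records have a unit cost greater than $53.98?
6

Schema mapping: "price_per_unit" (warehouse_beta) = "unit_cost" (warehouse_gamma) = unit cost

Records > $53.98 in warehouse_beta: 3
Records > $53.98 in warehouse_gamma: 3

Total count: 3 + 3 = 6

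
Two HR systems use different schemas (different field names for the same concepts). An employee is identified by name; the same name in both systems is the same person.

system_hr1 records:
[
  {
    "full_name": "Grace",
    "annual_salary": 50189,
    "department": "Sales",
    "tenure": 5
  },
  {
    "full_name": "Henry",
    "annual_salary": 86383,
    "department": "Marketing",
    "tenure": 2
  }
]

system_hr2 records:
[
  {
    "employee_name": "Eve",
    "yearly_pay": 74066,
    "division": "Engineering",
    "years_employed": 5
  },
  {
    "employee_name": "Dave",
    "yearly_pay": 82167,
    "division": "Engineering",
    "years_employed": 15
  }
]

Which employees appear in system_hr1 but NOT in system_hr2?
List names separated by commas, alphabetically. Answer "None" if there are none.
Grace, Henry

Schema mapping: "full_name" (system_hr1) = "employee_name" (system_hr2) = employee name

Names in system_hr1: ['Grace', 'Henry']
Names in system_hr2: ['Dave', 'Eve']

In system_hr1 but not system_hr2: ['Grace', 'Henry']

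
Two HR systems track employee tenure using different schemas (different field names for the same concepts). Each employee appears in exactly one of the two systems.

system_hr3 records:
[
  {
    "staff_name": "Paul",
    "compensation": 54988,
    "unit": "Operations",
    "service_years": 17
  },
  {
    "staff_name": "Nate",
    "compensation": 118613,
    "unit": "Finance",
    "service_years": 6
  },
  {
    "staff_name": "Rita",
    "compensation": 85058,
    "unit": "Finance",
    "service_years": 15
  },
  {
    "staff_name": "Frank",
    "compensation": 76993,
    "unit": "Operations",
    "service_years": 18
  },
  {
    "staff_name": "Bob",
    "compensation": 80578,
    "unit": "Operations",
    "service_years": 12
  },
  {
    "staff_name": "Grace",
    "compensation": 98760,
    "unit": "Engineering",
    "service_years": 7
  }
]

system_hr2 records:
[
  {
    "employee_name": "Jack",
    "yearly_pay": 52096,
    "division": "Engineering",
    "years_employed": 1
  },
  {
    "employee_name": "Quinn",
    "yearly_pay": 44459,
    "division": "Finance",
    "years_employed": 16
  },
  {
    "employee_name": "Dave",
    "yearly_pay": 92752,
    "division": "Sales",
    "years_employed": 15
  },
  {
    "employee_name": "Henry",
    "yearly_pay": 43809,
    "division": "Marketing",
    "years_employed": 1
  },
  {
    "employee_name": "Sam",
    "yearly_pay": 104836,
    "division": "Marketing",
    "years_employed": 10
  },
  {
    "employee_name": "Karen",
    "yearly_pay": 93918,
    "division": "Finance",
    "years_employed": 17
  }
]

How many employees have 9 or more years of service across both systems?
8

Reconcile schemas: "service_years" (system_hr3) = "years_employed" (system_hr2) = years of service

From system_hr3: 4 employees with >= 9 years
From system_hr2: 4 employees with >= 9 years

Total: 4 + 4 = 8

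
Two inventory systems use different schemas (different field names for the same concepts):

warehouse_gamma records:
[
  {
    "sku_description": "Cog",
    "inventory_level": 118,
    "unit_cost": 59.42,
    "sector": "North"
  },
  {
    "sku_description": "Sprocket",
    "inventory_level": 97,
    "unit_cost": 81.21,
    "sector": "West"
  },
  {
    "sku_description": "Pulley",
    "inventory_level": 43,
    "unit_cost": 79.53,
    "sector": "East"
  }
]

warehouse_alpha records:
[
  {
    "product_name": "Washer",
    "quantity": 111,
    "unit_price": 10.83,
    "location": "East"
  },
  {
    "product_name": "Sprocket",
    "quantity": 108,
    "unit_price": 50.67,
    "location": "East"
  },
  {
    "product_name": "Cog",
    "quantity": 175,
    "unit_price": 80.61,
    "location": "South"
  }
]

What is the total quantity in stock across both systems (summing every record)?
652

To reconcile these schemas, identify the field holding the quantity in stock in each system:
1. In warehouse_gamma it is "inventory_level"
2. In warehouse_alpha it is "quantity"

From warehouse_gamma: 118 + 97 + 43 = 258
From warehouse_alpha: 111 + 108 + 175 = 394

Total: 258 + 394 = 652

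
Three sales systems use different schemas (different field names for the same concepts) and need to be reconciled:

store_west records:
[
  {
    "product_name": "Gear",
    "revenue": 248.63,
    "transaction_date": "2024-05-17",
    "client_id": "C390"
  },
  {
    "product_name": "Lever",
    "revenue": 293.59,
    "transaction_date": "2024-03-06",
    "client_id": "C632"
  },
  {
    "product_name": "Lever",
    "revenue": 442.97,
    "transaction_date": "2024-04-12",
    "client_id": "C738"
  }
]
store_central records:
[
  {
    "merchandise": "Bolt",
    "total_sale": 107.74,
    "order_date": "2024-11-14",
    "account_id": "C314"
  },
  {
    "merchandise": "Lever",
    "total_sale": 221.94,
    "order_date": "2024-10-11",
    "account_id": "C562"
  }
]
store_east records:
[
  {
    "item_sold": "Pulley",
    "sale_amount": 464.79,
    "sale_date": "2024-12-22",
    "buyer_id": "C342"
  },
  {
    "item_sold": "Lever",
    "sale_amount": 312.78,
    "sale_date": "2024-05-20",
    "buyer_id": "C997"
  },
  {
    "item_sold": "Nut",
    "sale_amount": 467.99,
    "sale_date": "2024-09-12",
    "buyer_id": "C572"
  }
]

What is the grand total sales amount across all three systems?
2560.43

Schema reconciliation - all amount fields map to sale amount:

store_west (revenue): 985.19
store_central (total_sale): 329.68
store_east (sale_amount): 1245.56

Grand total: 2560.43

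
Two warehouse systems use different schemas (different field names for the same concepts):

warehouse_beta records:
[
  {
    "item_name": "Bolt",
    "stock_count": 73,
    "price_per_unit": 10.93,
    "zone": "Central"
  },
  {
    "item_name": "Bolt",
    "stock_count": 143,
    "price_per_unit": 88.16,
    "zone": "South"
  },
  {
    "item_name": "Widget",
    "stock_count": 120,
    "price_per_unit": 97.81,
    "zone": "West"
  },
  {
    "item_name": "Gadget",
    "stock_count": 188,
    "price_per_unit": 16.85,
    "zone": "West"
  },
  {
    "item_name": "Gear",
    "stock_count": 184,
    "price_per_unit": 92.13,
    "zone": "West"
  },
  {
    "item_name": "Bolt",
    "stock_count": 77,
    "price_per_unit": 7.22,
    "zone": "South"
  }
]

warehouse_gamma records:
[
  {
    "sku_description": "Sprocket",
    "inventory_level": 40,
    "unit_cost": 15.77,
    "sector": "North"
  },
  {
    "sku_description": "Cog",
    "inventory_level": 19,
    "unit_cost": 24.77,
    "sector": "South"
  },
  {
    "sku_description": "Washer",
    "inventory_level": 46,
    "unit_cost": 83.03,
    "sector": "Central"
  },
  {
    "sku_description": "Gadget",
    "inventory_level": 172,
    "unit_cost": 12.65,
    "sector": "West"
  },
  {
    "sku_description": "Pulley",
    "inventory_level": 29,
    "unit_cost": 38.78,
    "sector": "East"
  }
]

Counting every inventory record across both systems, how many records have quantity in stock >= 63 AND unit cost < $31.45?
4

Schema mappings:
- "stock_count" (warehouse_beta) = "inventory_level" (warehouse_gamma) = quantity
- "price_per_unit" (warehouse_beta) = "unit_cost" (warehouse_gamma) = unit cost

Records meeting both conditions in warehouse_beta: 3
Records meeting both conditions in warehouse_gamma: 1

Total: 3 + 1 = 4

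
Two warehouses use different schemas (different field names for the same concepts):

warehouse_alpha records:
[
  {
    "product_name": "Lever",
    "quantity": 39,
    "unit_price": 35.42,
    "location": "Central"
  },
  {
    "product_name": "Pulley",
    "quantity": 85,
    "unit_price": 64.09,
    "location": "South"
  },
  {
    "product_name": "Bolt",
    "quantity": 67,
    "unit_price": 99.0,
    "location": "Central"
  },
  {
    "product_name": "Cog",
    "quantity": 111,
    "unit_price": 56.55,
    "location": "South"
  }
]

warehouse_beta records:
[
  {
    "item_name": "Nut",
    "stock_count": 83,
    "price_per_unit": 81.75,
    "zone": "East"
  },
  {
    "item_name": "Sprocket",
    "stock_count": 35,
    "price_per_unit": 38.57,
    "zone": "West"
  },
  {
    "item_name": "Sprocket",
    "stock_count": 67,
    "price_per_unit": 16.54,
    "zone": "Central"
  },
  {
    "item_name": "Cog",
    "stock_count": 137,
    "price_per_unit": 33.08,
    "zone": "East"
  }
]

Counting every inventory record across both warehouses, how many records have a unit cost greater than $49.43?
4

Schema mapping: "unit_price" (warehouse_alpha) = "price_per_unit" (warehouse_beta) = unit cost

Records > $49.43 in warehouse_alpha: 3
Records > $49.43 in warehouse_beta: 1

Total count: 3 + 1 = 4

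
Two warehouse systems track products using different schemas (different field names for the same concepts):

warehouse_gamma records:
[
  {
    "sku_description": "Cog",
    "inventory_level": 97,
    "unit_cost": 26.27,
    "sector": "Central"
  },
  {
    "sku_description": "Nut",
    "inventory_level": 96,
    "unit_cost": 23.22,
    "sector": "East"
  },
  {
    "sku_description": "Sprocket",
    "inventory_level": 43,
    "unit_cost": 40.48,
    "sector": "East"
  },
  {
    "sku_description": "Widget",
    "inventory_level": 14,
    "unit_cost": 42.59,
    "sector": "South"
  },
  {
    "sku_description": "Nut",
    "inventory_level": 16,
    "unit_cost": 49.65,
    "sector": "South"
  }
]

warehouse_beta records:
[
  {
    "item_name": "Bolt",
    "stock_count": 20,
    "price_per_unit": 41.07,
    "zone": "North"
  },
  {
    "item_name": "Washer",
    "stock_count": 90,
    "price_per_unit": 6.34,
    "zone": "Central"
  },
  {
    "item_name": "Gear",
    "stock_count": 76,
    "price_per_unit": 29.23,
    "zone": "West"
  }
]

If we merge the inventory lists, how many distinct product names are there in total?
7

Schema mapping: "sku_description" (warehouse_gamma) = "item_name" (warehouse_beta) = product name

Products in warehouse_gamma: ['Cog', 'Nut', 'Sprocket', 'Widget']
Products in warehouse_beta: ['Bolt', 'Gear', 'Washer']

Union (unique products): ['Bolt', 'Cog', 'Gear', 'Nut', 'Sprocket', 'Washer', 'Widget']
Count: 7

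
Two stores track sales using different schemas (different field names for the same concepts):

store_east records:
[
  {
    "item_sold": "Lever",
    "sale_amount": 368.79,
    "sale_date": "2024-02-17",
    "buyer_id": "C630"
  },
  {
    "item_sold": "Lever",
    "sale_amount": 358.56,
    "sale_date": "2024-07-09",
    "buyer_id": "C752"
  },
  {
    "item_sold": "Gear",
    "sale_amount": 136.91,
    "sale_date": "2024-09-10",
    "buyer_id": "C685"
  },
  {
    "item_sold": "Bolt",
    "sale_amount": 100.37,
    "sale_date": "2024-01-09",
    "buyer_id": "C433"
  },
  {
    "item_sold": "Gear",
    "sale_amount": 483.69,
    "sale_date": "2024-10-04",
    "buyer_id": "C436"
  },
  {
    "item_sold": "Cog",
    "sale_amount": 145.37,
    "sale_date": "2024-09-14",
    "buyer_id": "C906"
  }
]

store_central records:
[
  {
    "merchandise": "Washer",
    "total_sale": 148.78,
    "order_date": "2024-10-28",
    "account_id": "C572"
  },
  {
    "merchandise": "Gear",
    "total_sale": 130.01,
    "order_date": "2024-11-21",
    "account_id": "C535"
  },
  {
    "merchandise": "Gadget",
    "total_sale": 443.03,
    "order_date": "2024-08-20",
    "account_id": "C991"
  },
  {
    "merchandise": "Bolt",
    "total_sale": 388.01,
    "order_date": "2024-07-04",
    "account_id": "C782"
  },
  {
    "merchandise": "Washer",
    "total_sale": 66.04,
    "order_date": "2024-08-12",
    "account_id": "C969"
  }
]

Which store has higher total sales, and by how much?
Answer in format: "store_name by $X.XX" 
store_east by $417.82

Schema mapping: "sale_amount" (store_east) = "total_sale" (store_central) = sale amount

Total for store_east: 1593.69
Total for store_central: 1175.87

Difference: |1593.69 - 1175.87| = 417.82
store_east has higher sales by $417.82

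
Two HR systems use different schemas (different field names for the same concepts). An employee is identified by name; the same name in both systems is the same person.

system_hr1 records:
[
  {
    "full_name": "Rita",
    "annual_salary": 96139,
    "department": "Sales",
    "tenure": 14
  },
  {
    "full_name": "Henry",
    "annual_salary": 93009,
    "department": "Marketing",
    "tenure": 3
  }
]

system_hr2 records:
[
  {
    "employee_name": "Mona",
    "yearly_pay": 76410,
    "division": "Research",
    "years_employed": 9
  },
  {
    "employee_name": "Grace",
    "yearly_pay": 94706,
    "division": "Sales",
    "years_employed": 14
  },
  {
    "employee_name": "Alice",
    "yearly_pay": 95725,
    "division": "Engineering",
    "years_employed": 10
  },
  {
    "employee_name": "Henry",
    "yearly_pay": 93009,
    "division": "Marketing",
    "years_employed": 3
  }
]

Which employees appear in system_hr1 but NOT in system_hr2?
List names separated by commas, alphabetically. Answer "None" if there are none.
Rita

Schema mapping: "full_name" (system_hr1) = "employee_name" (system_hr2) = employee name

Names in system_hr1: ['Henry', 'Rita']
Names in system_hr2: ['Alice', 'Grace', 'Henry', 'Mona']

In system_hr1 but not system_hr2: ['Rita']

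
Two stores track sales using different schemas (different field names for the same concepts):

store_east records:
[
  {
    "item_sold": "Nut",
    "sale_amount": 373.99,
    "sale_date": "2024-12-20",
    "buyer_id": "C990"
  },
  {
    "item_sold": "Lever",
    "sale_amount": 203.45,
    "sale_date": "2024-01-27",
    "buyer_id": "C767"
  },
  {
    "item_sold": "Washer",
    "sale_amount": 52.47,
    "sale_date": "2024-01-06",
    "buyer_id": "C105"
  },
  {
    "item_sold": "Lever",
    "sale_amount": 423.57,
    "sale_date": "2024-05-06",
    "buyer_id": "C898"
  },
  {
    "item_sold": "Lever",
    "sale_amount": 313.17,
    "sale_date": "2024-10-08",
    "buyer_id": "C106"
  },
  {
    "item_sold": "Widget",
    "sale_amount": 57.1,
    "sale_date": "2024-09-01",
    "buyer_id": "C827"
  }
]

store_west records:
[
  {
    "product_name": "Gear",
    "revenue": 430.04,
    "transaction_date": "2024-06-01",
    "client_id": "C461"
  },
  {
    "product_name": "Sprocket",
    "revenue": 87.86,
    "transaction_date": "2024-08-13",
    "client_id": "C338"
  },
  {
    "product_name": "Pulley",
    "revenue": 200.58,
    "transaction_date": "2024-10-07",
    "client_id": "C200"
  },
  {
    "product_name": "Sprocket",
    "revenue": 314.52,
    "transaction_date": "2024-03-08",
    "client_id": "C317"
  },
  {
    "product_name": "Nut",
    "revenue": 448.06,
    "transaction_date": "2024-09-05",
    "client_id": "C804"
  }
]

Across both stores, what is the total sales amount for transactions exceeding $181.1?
2707.38

Schema mapping: "sale_amount" (store_east) = "revenue" (store_west) = sale amount

Sum of sales > $181.1 in store_east: 1314.18
Sum of sales > $181.1 in store_west: 1393.2

Total: 1314.18 + 1393.2 = 2707.38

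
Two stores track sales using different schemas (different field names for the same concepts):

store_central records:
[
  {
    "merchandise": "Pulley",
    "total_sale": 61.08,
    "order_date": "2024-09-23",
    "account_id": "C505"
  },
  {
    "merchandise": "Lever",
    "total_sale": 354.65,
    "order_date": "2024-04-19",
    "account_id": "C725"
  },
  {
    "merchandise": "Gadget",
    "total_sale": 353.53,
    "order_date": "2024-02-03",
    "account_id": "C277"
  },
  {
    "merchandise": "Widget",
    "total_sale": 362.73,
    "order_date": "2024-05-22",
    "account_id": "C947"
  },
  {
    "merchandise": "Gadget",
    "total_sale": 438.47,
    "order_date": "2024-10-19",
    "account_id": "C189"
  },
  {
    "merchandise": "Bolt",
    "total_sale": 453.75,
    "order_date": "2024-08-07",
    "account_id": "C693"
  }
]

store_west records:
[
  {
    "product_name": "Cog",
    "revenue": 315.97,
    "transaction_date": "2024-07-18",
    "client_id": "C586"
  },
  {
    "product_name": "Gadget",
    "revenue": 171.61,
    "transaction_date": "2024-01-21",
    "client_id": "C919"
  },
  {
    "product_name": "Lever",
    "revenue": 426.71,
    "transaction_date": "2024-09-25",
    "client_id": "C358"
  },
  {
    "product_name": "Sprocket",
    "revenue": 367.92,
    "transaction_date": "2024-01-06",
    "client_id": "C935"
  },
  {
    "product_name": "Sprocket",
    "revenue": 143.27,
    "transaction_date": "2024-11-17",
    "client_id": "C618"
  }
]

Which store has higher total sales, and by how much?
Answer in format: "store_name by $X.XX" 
store_central by $598.73

Schema mapping: "total_sale" (store_central) = "revenue" (store_west) = sale amount

Total for store_central: 2024.21
Total for store_west: 1425.48

Difference: |2024.21 - 1425.48| = 598.73
store_central has higher sales by $598.73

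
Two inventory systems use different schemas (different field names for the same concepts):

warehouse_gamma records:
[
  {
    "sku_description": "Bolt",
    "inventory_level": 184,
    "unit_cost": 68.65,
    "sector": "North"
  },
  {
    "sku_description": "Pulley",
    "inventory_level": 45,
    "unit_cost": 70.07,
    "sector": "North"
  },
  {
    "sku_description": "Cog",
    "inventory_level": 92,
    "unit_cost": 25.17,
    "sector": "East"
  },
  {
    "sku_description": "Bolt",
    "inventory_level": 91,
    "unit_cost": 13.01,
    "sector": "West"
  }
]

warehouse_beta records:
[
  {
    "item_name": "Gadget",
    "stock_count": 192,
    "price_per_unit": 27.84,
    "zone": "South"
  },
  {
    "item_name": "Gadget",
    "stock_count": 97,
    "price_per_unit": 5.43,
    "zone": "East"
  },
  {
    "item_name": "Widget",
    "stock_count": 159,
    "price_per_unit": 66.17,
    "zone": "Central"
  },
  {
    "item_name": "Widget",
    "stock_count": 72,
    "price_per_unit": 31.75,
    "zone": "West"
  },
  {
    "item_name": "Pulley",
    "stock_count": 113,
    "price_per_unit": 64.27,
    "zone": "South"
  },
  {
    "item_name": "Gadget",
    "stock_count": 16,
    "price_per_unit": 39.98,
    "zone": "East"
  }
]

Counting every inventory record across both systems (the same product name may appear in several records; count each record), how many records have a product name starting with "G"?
3

Schema mapping: "sku_description" (warehouse_gamma) = "item_name" (warehouse_beta) = product name

Records with product name starting with "G" in warehouse_gamma: 0
Records with product name starting with "G" in warehouse_beta: 3

Total: 0 + 3 = 3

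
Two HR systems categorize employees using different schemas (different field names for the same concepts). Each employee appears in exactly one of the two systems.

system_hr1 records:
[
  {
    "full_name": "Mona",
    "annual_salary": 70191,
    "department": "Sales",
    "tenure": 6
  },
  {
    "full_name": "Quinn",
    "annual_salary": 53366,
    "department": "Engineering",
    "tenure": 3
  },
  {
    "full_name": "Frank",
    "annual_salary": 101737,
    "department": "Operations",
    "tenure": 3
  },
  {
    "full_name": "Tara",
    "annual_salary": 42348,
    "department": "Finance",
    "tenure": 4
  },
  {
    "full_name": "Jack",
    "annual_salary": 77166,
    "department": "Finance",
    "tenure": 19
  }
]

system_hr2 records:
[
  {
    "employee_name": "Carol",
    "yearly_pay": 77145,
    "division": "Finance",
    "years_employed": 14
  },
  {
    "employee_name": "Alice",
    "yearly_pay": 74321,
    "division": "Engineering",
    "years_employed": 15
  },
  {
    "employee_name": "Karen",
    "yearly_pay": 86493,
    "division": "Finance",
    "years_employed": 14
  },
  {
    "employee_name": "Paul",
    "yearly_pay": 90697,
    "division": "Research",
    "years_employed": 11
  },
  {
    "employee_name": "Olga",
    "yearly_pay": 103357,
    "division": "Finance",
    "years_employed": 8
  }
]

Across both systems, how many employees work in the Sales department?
1

Schema mapping: "department" (system_hr1) = "division" (system_hr2) = department

Sales employees in system_hr1: 1
Sales employees in system_hr2: 0

Total in Sales: 1 + 0 = 1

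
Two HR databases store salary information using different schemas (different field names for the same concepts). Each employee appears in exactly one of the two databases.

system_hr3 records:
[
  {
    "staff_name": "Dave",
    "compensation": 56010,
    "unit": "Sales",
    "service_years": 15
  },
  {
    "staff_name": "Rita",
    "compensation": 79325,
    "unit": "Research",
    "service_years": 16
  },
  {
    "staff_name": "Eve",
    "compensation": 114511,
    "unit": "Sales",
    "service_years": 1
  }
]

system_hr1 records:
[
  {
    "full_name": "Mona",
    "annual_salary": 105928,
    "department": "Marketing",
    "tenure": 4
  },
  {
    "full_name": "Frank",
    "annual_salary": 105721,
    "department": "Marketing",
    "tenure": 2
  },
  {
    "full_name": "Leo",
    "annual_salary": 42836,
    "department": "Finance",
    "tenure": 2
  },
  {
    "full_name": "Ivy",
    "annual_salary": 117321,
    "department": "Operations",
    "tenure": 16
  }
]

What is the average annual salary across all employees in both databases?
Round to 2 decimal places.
88807.43

Schema mapping: "compensation" (system_hr3) = "annual_salary" (system_hr1) = annual salary

All salaries: [56010, 79325, 114511, 105928, 105721, 42836, 117321]
Sum: 621652
Count: 7
Average: 621652 / 7 = 88807.43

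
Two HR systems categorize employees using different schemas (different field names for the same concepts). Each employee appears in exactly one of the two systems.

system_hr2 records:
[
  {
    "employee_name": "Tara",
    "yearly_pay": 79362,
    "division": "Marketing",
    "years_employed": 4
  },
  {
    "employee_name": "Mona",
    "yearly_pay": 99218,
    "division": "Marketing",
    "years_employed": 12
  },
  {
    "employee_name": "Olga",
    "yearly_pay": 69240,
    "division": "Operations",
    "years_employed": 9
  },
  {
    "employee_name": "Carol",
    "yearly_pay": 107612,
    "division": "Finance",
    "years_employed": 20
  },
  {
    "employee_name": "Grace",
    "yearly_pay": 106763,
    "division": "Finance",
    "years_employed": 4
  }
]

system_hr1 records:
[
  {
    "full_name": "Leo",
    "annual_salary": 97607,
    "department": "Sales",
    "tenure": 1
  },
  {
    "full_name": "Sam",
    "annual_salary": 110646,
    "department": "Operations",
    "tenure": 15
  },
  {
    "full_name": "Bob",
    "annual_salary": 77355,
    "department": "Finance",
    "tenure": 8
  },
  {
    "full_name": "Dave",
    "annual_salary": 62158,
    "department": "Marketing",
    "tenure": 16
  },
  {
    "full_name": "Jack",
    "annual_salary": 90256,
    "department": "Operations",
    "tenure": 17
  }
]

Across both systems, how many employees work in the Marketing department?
3

Schema mapping: "division" (system_hr2) = "department" (system_hr1) = department

Marketing employees in system_hr2: 2
Marketing employees in system_hr1: 1

Total in Marketing: 2 + 1 = 3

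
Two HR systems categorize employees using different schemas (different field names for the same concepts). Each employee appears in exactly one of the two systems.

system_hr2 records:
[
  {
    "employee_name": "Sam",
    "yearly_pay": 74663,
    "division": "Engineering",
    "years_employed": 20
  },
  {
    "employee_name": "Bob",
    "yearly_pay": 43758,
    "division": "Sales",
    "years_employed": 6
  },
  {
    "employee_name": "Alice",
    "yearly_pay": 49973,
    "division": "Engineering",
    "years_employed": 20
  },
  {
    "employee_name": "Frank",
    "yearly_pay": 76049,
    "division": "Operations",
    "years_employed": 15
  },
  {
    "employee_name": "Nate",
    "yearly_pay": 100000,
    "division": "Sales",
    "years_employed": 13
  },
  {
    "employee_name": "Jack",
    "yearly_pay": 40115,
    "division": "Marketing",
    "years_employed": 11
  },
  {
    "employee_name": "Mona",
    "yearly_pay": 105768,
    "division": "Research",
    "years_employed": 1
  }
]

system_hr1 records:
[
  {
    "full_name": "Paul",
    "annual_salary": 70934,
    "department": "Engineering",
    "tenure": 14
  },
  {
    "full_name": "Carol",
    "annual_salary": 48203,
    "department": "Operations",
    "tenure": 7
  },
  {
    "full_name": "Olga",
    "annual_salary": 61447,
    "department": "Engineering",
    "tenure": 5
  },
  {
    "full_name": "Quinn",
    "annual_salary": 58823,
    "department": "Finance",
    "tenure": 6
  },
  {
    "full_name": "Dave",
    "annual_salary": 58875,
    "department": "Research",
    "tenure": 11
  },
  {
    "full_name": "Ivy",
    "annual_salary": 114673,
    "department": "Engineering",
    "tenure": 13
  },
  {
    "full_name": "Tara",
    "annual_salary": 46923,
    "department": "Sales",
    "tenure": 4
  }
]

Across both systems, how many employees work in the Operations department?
2

Schema mapping: "division" (system_hr2) = "department" (system_hr1) = department

Operations employees in system_hr2: 1
Operations employees in system_hr1: 1

Total in Operations: 1 + 1 = 2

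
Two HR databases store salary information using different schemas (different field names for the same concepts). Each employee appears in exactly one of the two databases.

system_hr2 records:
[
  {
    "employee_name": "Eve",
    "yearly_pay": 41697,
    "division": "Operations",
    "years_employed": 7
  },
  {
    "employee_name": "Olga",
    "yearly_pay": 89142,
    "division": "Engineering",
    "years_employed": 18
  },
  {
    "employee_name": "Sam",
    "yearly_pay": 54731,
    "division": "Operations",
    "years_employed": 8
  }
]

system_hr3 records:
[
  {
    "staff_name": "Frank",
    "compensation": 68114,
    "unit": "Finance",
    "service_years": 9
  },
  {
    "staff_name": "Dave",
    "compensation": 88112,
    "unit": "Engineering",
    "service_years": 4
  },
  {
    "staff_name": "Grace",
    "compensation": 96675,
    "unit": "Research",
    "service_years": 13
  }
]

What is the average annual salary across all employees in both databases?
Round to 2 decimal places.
73078.50

Schema mapping: "yearly_pay" (system_hr2) = "compensation" (system_hr3) = annual salary

All salaries: [41697, 89142, 54731, 68114, 88112, 96675]
Sum: 438471
Count: 6
Average: 438471 / 6 = 73078.50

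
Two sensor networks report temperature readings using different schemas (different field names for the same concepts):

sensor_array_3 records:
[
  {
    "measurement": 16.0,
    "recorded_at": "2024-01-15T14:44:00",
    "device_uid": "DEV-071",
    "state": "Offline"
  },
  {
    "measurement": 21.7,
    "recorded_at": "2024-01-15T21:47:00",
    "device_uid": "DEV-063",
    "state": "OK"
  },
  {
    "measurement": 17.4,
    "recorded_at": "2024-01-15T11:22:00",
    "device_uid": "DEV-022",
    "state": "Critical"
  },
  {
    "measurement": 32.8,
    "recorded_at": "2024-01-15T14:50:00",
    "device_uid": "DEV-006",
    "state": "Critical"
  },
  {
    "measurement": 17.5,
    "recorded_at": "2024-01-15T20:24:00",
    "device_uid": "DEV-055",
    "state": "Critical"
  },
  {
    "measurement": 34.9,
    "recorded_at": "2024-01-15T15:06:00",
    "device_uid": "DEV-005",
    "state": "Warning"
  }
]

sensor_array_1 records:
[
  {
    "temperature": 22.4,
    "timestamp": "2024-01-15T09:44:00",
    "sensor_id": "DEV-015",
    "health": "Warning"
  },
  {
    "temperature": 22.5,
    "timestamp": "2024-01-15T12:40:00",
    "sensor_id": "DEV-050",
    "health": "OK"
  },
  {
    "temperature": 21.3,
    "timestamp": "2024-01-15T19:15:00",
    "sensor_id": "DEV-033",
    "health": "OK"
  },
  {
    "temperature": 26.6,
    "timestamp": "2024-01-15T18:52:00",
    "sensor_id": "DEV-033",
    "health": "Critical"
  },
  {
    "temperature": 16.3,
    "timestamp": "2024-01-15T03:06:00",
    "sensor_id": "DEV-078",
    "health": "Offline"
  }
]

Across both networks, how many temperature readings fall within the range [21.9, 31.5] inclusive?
3

Schema mapping: "measurement" (sensor_array_3) = "temperature" (sensor_array_1) = temperature

Readings in [21.9, 31.5] from sensor_array_3: 0
Readings in [21.9, 31.5] from sensor_array_1: 3

Total count: 0 + 3 = 3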